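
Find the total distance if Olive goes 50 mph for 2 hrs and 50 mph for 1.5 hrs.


Leg 1 distance:
50 x 2 = 100 miles
Leg 2 distance:
50 x 1.5 = 75 miles
Total distance:
100 + 75 = 175 miles

175 miles


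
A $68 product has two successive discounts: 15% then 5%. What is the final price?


First discount:
15% of $68 = $10.20
Price after first discount:
$68 - $10.20 = $57.80
Second discount:
5% of $57.80 = $2.89
Final price:
$57.80 - $2.89 = $54.91

$54.91


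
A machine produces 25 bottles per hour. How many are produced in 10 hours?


Production rate: 25 bottles per hour
Time: 10 hours
Total: 25 x 10 = 250 bottles

250 bottles


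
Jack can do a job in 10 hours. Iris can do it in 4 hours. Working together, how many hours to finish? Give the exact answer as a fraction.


Jack's rate: 1/10 of the job per hour
Iris's rate: 1/4 of the job per hour
Combined rate: 1/10 + 1/4 = 7/20 per hour
Time = 1 / (7/20) = 20/7 hours (≈ 2.86 hours)

20/7 hours


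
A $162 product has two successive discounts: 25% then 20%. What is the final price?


First discount:
25% of $162 = $40.50
Price after first discount:
$162 - $40.50 = $121.50
Second discount:
20% of $121.50 = $24.30
Final price:
$121.50 - $24.30 = $97.20

$97.20


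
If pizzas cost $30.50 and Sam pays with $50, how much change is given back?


Start with the amount paid:
$50
Subtract the price:
$50 - $30.50 = $19.50

$19.50


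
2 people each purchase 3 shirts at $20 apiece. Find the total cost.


Cost per person:
3 x $20 = $60
Group total:
2 x $60 = $120

$120


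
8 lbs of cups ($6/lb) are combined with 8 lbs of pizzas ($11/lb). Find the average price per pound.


Cost of cups:
8 x $6 = $48
Cost of pizzas:
8 x $11 = $88
Total cost: $48 + $88 = $136
Total weight: 16 lbs
Average: $136 / 16 = $8.50/lb

$8.50/lb


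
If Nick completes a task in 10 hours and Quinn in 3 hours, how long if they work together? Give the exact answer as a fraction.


Nick's rate: 1/10 of the job per hour
Quinn's rate: 1/3 of the job per hour
Combined rate: 1/10 + 1/3 = 13/30 per hour
Time = 1 / (13/30) = 30/13 hours (≈ 2.31 hours)

30/13 hours


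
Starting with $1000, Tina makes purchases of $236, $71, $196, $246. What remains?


Add up expenses:
$236 + $71 + $196 + $246 = $749
Subtract from budget:
$1000 - $749 = $251

$251


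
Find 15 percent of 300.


Convert percentage to decimal:
15% = 0.15
Multiply:
300 x 0.15 = 45

45


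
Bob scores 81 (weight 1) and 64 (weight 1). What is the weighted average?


Weighted sum:
1 x 81 + 1 x 64 = 145
Total weight:
1 + 1 = 2
Weighted average:
145 / 2 = 72.5

72.5


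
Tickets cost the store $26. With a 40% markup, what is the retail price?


Calculate the markup amount:
40% of $26 = $10.40
Add to cost:
$26 + $10.40 = $36.40

$36.40


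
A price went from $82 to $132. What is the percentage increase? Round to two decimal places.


Find the absolute change:
|132 - 82| = 50
Divide by original and multiply by 100:
50 / 82 x 100 = 60.9756...% ≈ 60.98%

60.98%


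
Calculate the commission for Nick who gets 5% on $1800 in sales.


Convert rate to decimal:
5% = 0.05
Multiply by sales:
$1800 x 0.05 = $90

$90


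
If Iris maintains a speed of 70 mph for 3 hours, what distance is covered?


Use the formula: distance = speed x time
Speed = 70 mph, Time = 3 hours
70 x 3 = 210 miles

210 miles


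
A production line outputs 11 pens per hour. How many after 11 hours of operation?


Production rate: 11 pens per hour
Time: 11 hours
Total: 11 x 11 = 121 pens

121 pens


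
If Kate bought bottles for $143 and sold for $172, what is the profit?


Selling price = $172
Cost price = $143
Profit = selling price - cost price:
Profit = $172 - $143 = $29

$29


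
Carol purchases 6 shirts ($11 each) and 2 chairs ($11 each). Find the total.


Cost of shirts:
6 x $11 = $66
Cost of chairs:
2 x $11 = $22
Add both:
$66 + $22 = $88

$88


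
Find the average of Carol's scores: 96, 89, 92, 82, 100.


Add the scores:
96 + 89 + 92 + 82 + 100 = 459
Divide by the number of tests:
459 / 5 = 91.8

91.8


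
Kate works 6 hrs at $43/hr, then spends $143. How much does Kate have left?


Calculate earnings:
6 x $43 = $258
Subtract spending:
$258 - $143 = $115

$115


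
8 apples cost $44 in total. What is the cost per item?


Total cost: $44
Number of items: 8
Unit price: $44 / 8 = $5.50

$5.50


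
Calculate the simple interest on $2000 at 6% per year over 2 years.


Use the formula I = P x R x T / 100
P x R x T = 2000 x 6 x 2 = 24000
I = 24000 / 100 = $240

$240


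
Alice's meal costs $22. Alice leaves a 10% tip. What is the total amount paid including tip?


Calculate the tip:
10% of $22 = $2.20
Add tip to meal cost:
$22 + $2.20 = $24.20

$24.20


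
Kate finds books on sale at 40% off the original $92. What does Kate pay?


Calculate the discount amount:
40% of $92 = $36.80
Subtract from original:
$92 - $36.80 = $55.20

$55.20


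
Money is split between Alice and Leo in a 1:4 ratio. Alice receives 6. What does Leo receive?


Find the multiplier:
6 / 1 = 6
Apply to Leo's share:
4 x 6 = 24

24


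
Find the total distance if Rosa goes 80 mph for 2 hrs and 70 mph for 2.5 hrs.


Leg 1 distance:
80 x 2 = 160 miles
Leg 2 distance:
70 x 2.5 = 175 miles
Total distance:
160 + 175 = 335 miles

335 miles


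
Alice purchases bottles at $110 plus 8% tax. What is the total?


Calculate the tax:
8% of $110 = $8.80
Add tax to price:
$110 + $8.80 = $118.80

$118.80


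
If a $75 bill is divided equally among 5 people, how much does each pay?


Total bill: $75
Number of people: 5
Each pays: $75 / 5 = $15

$15


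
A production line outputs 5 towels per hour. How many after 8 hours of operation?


Production rate: 5 towels per hour
Time: 8 hours
Total: 5 x 8 = 40 towels

40 towels


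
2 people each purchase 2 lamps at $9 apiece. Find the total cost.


Cost per person:
2 x $9 = $18
Group total:
2 x $18 = $36

$36


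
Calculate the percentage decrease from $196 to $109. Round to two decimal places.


Find the absolute change:
|109 - 196| = 87
Divide by original and multiply by 100:
87 / 196 x 100 = 44.3877...% ≈ 44.39%

44.39%


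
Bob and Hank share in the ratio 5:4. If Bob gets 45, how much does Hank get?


Find the multiplier:
45 / 5 = 9
Apply to Hank's share:
4 x 9 = 36

36


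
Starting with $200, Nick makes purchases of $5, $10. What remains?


Add up expenses:
$5 + $10 = $15
Subtract from budget:
$200 - $15 = $185

$185


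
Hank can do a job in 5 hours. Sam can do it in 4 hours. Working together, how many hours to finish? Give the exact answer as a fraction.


Hank's rate: 1/5 of the job per hour
Sam's rate: 1/4 of the job per hour
Combined rate: 1/5 + 1/4 = 9/20 per hour
Time = 1 / (9/20) = 20/9 hours (≈ 2.22 hours)

20/9 hours


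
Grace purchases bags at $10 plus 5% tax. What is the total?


Calculate the tax:
5% of $10 = $0.50
Add tax to price:
$10 + $0.50 = $10.50

$10.50


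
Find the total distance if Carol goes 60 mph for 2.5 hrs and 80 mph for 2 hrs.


Leg 1 distance:
60 x 2.5 = 150 miles
Leg 2 distance:
80 x 2 = 160 miles
Total distance:
150 + 160 = 310 miles

310 miles


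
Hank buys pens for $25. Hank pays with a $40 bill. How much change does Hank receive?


Start with the amount paid:
$40
Subtract the price:
$40 - $25 = $15

$15


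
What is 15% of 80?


Convert percentage to decimal:
15% = 0.15
Multiply:
80 x 0.15 = 12

12


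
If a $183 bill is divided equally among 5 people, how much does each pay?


Total bill: $183
Number of people: 5
Each pays: $183 / 5 = $36.60

$36.60


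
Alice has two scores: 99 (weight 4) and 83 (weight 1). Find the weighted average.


Weighted sum:
4 x 99 + 1 x 83 = 479
Total weight:
4 + 1 = 5
Weighted average:
479 / 5 = 95.8

95.8


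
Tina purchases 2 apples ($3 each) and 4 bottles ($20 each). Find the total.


Cost of apples:
2 x $3 = $6
Cost of bottles:
4 x $20 = $80
Add both:
$6 + $80 = $86

$86


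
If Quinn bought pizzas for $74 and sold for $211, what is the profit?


Selling price = $211
Cost price = $74
Profit = selling price - cost price:
Profit = $211 - $74 = $137

$137


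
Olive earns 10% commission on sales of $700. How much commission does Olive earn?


Convert rate to decimal:
10% = 0.1
Multiply by sales:
$700 x 0.1 = $70

$70


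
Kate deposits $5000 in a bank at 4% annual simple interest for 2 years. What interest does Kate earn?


Use the formula I = P x R x T / 100
P x R x T = 5000 x 4 x 2 = 40000
I = 40000 / 100 = $400

$400


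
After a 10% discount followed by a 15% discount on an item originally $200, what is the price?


First discount:
10% of $200 = $20
Price after first discount:
$200 - $20 = $180
Second discount:
15% of $180 = $27
Final price:
$180 - $27 = $153

$153


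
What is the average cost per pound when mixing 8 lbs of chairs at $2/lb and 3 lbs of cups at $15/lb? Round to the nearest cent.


Cost of chairs:
8 x $2 = $16
Cost of cups:
3 x $15 = $45
Total cost: $16 + $45 = $61
Total weight: 11 lbs
Average: $61 / 11 = $5.5454... ≈ $5.55/lb

$5.55/lb


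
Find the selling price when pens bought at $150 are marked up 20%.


Calculate the markup amount:
20% of $150 = $30
Add to cost:
$150 + $30 = $180

$180


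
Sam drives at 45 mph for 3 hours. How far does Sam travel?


Use the formula: distance = speed x time
Speed = 45 mph, Time = 3 hours
45 x 3 = 135 miles

135 miles


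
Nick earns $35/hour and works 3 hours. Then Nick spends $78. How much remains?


Calculate earnings:
3 x $35 = $105
Subtract spending:
$105 - $78 = $27

$27


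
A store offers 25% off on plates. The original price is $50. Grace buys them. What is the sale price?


Calculate the discount amount:
25% of $50 = $12.50
Subtract from original:
$50 - $12.50 = $37.50

$37.50


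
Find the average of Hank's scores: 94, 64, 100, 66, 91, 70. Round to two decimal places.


Add the scores:
94 + 64 + 100 + 66 + 91 + 70 = 485
Divide by the number of tests:
485 / 6 = 80.8333... ≈ 80.83

80.83


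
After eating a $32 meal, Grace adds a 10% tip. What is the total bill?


Calculate the tip:
10% of $32 = $3.20
Add tip to meal cost:
$32 + $3.20 = $35.20

$35.20


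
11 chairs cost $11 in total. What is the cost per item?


Total cost: $11
Number of items: 11
Unit price: $11 / 11 = $1

$1


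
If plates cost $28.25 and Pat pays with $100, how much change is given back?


Start with the amount paid:
$100
Subtract the price:
$100 - $28.25 = $71.75

$71.75


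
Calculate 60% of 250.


Convert percentage to decimal:
60% = 0.6
Multiply:
250 x 0.6 = 150

150


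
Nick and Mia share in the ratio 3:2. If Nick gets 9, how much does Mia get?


Find the multiplier:
9 / 3 = 3
Apply to Mia's share:
2 x 3 = 6

6


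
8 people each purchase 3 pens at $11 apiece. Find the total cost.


Cost per person:
3 x $11 = $33
Group total:
8 x $33 = $264

$264


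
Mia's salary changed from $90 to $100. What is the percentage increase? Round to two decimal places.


Find the absolute change:
|100 - 90| = 10
Divide by original and multiply by 100:
10 / 90 x 100 = 11.1111...% ≈ 11.11%

11.11%


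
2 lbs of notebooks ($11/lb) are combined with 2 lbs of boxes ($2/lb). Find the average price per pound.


Cost of notebooks:
2 x $11 = $22
Cost of boxes:
2 x $2 = $4
Total cost: $22 + $4 = $26
Total weight: 4 lbs
Average: $26 / 4 = $6.50/lb

$6.50/lb


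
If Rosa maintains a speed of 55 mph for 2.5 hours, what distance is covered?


Use the formula: distance = speed x time
Speed = 55 mph, Time = 2.5 hours
55 x 2.5 = 137.5 miles

137.5 miles


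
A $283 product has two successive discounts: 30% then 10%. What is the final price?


First discount:
30% of $283 = $84.90
Price after first discount:
$283 - $84.90 = $198.10
Second discount:
10% of $198.10 = $19.81
Final price:
$198.10 - $19.81 = $178.29

$178.29


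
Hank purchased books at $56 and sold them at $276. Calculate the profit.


Selling price = $276
Cost price = $56
Profit = selling price - cost price:
Profit = $276 - $56 = $220

$220


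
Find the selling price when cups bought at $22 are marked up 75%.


Calculate the markup amount:
75% of $22 = $16.50
Add to cost:
$22 + $16.50 = $38.50

$38.50


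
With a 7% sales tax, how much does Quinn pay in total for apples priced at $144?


Calculate the tax:
7% of $144 = $10.08
Add tax to price:
$144 + $10.08 = $154.08

$154.08


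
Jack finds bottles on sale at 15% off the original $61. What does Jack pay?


Calculate the discount amount:
15% of $61 = $9.15
Subtract from original:
$61 - $9.15 = $51.85

$51.85


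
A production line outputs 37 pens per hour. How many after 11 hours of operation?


Production rate: 37 pens per hour
Time: 11 hours
Total: 37 x 11 = 407 pens

407 pens


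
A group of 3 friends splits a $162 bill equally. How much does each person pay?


Total bill: $162
Number of people: 3
Each pays: $162 / 3 = $54

$54


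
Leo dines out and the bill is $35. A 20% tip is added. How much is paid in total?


Calculate the tip:
20% of $35 = $7
Add tip to meal cost:
$35 + $7 = $42

$42


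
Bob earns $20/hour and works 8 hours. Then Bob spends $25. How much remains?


Calculate earnings:
8 x $20 = $160
Subtract spending:
$160 - $25 = $135

$135


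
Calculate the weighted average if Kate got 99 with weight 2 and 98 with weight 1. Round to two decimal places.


Weighted sum:
2 x 99 + 1 x 98 = 296
Total weight:
2 + 1 = 3
Weighted average:
296 / 3 = 98.6666... ≈ 98.67

98.67


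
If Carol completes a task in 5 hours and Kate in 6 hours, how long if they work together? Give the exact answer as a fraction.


Carol's rate: 1/5 of the job per hour
Kate's rate: 1/6 of the job per hour
Combined rate: 1/5 + 1/6 = 11/30 per hour
Time = 1 / (11/30) = 30/11 hours (≈ 2.73 hours)

30/11 hours


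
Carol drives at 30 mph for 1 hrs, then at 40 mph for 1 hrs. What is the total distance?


Leg 1 distance:
30 x 1 = 30 miles
Leg 2 distance:
40 x 1 = 40 miles
Total distance:
30 + 40 = 70 miles

70 miles


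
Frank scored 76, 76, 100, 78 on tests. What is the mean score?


Add the scores:
76 + 76 + 100 + 78 = 330
Divide by the number of tests:
330 / 4 = 82.5

82.5


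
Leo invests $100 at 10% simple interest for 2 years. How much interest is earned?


Use the formula I = P x R x T / 100
P x R x T = 100 x 10 x 2 = 2000
I = 2000 / 100 = $20

$20


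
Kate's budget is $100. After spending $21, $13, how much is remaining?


Add up expenses:
$21 + $13 = $34
Subtract from budget:
$100 - $34 = $66

$66


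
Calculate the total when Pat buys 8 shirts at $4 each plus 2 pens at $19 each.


Cost of shirts:
8 x $4 = $32
Cost of pens:
2 x $19 = $38
Add both:
$32 + $38 = $70

$70


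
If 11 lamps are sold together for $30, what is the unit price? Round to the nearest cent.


Total cost: $30
Number of items: 11
Unit price: $30 / 11 = $2.7272... ≈ $2.73

$2.73


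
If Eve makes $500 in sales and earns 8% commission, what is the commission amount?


Convert rate to decimal:
8% = 0.08
Multiply by sales:
$500 x 0.08 = $40

$40


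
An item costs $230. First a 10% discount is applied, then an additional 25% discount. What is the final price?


First discount:
10% of $230 = $23
Price after first discount:
$230 - $23 = $207
Second discount:
25% of $207 = $51.75
Final price:
$207 - $51.75 = $155.25

$155.25


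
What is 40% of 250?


Convert percentage to decimal:
40% = 0.4
Multiply:
250 x 0.4 = 100

100


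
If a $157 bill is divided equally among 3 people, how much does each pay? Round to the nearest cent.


Total bill: $157
Number of people: 3
Each pays: $157 / 3 = $52.3333... ≈ $52.33

$52.33


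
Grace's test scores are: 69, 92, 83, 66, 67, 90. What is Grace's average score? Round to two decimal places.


Add the scores:
69 + 92 + 83 + 66 + 67 + 90 = 467
Divide by the number of tests:
467 / 6 = 77.8333... ≈ 77.83

77.83


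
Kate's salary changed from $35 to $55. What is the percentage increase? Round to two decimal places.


Find the absolute change:
|55 - 35| = 20
Divide by original and multiply by 100:
20 / 35 x 100 = 57.1428...% ≈ 57.14%

57.14%


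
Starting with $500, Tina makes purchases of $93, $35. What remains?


Add up expenses:
$93 + $35 = $128
Subtract from budget:
$500 - $128 = $372

$372


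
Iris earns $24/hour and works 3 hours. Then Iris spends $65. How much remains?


Calculate earnings:
3 x $24 = $72
Subtract spending:
$72 - $65 = $7

$7


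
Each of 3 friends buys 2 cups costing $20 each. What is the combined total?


Cost per person:
2 x $20 = $40
Group total:
3 x $40 = $120

$120


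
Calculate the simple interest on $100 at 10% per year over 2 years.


Use the formula I = P x R x T / 100
P x R x T = 100 x 10 x 2 = 2000
I = 2000 / 100 = $20

$20


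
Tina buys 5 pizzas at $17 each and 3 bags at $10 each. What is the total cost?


Cost of pizzas:
5 x $17 = $85
Cost of bags:
3 x $10 = $30
Add both:
$85 + $30 = $115

$115


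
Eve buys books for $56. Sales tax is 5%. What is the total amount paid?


Calculate the tax:
5% of $56 = $2.80
Add tax to price:
$56 + $2.80 = $58.80

$58.80


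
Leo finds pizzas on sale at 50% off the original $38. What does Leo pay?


Calculate the discount amount:
50% of $38 = $19
Subtract from original:
$38 - $19 = $19

$19


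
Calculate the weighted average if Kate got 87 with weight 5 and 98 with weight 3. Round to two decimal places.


Weighted sum:
5 x 87 + 3 x 98 = 729
Total weight:
5 + 3 = 8
Weighted average:
729 / 8 = 91.125 ≈ 91.13

91.13


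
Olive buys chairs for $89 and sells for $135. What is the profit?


Selling price = $135
Cost price = $89
Profit = selling price - cost price:
Profit = $135 - $89 = $46

$46


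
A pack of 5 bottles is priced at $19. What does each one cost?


Total cost: $19
Number of items: 5
Unit price: $19 / 5 = $3.80

$3.80


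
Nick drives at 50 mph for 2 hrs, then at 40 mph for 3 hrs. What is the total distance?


Leg 1 distance:
50 x 2 = 100 miles
Leg 2 distance:
40 x 3 = 120 miles
Total distance:
100 + 120 = 220 miles

220 miles


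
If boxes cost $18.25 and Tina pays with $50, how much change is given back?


Start with the amount paid:
$50
Subtract the price:
$50 - $18.25 = $31.75

$31.75


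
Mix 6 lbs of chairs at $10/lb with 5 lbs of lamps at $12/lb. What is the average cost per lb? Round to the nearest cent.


Cost of chairs:
6 x $10 = $60
Cost of lamps:
5 x $12 = $60
Total cost: $60 + $60 = $120
Total weight: 11 lbs
Average: $120 / 11 = $10.9090... ≈ $10.91/lb

$10.91/lb


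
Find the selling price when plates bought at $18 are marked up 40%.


Calculate the markup amount:
40% of $18 = $7.20
Add to cost:
$18 + $7.20 = $25.20

$25.20


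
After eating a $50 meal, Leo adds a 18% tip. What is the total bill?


Calculate the tip:
18% of $50 = $9
Add tip to meal cost:
$50 + $9 = $59

$59


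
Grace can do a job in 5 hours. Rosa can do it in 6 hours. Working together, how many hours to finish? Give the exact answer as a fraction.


Grace's rate: 1/5 of the job per hour
Rosa's rate: 1/6 of the job per hour
Combined rate: 1/5 + 1/6 = 11/30 per hour
Time = 1 / (11/30) = 30/11 hours (≈ 2.73 hours)

30/11 hours


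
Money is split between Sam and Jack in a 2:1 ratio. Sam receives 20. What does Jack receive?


Find the multiplier:
20 / 2 = 10
Apply to Jack's share:
1 x 10 = 10

10


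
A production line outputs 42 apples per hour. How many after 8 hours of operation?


Production rate: 42 apples per hour
Time: 8 hours
Total: 42 x 8 = 336 apples

336 apples


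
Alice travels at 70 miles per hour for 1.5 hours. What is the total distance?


Use the formula: distance = speed x time
Speed = 70 mph, Time = 1.5 hours
70 x 1.5 = 105 miles

105 miles


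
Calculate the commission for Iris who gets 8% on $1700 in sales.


Convert rate to decimal:
8% = 0.08
Multiply by sales:
$1700 x 0.08 = $136

$136


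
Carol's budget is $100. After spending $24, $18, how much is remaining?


Add up expenses:
$24 + $18 = $42
Subtract from budget:
$100 - $42 = $58

$58


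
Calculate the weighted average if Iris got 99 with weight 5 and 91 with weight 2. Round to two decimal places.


Weighted sum:
5 x 99 + 2 x 91 = 677
Total weight:
5 + 2 = 7
Weighted average:
677 / 7 = 96.7142... ≈ 96.71

96.71


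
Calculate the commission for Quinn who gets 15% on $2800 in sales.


Convert rate to decimal:
15% = 0.15
Multiply by sales:
$2800 x 0.15 = $420

$420


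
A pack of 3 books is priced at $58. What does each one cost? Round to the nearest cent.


Total cost: $58
Number of items: 3
Unit price: $58 / 3 = $19.3333... ≈ $19.33

$19.33


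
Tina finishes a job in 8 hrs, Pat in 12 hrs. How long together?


Tina's rate: 1/8 of the job per hour
Pat's rate: 1/12 of the job per hour
Combined rate: 1/8 + 1/12 = 5/24 per hour
Time = 1 / (5/24) = 24/5 = 4.8 hours

4.8 hours


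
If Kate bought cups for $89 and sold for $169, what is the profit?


Selling price = $169
Cost price = $89
Profit = selling price - cost price:
Profit = $169 - $89 = $80

$80


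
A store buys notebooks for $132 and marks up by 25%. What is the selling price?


Calculate the markup amount:
25% of $132 = $33
Add to cost:
$132 + $33 = $165

$165


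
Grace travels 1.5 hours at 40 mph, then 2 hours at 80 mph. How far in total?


Leg 1 distance:
40 x 1.5 = 60 miles
Leg 2 distance:
80 x 2 = 160 miles
Total distance:
60 + 160 = 220 miles

220 miles


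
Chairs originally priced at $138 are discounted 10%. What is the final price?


Calculate the discount amount:
10% of $138 = $13.80
Subtract from original:
$138 - $13.80 = $124.20

$124.20


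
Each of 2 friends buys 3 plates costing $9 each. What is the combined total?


Cost per person:
3 x $9 = $27
Group total:
2 x $27 = $54

$54


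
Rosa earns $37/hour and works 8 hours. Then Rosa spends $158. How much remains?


Calculate earnings:
8 x $37 = $296
Subtract spending:
$296 - $158 = $138

$138


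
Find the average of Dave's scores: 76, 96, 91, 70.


Add the scores:
76 + 96 + 91 + 70 = 333
Divide by the number of tests:
333 / 4 = 83.25

83.25


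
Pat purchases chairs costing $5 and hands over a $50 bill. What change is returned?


Start with the amount paid:
$50
Subtract the price:
$50 - $5 = $45

$45


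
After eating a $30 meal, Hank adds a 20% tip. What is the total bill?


Calculate the tip:
20% of $30 = $6
Add tip to meal cost:
$30 + $6 = $36

$36


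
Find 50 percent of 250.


Convert percentage to decimal:
50% = 0.5
Multiply:
250 x 0.5 = 125

125


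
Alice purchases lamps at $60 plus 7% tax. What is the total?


Calculate the tax:
7% of $60 = $4.20
Add tax to price:
$60 + $4.20 = $64.20

$64.20


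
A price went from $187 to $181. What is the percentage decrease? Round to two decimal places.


Find the absolute change:
|181 - 187| = 6
Divide by original and multiply by 100:
6 / 187 x 100 = 3.2085...% ≈ 3.21%

3.21%


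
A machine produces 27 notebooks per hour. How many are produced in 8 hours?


Production rate: 27 notebooks per hour
Time: 8 hours
Total: 27 x 8 = 216 notebooks

216 notebooks


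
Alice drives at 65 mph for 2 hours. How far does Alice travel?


Use the formula: distance = speed x time
Speed = 65 mph, Time = 2 hours
65 x 2 = 130 miles

130 miles


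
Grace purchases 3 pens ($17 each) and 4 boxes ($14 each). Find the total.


Cost of pens:
3 x $17 = $51
Cost of boxes:
4 x $14 = $56
Add both:
$51 + $56 = $107

$107


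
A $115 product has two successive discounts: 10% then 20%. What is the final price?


First discount:
10% of $115 = $11.50
Price after first discount:
$115 - $11.50 = $103.50
Second discount:
20% of $103.50 = $20.70
Final price:
$103.50 - $20.70 = $82.80

$82.80


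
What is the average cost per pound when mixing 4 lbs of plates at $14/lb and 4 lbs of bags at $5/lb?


Cost of plates:
4 x $14 = $56
Cost of bags:
4 x $5 = $20
Total cost: $56 + $20 = $76
Total weight: 8 lbs
Average: $76 / 8 = $9.50/lb

$9.50/lb


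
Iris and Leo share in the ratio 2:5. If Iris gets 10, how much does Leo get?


Find the multiplier:
10 / 2 = 5
Apply to Leo's share:
5 x 5 = 25

25


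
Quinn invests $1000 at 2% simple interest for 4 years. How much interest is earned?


Use the formula I = P x R x T / 100
P x R x T = 1000 x 2 x 4 = 8000
I = 8000 / 100 = $80

$80


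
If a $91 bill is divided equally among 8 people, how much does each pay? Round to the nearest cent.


Total bill: $91
Number of people: 8
Each pays: $91 / 8 = $11.375 ≈ $11.38

$11.38


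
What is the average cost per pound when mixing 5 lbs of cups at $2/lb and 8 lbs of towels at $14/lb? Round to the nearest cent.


Cost of cups:
5 x $2 = $10
Cost of towels:
8 x $14 = $112
Total cost: $10 + $112 = $122
Total weight: 13 lbs
Average: $122 / 13 = $9.3846... ≈ $9.38/lb

$9.38/lb


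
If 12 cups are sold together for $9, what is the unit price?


Total cost: $9
Number of items: 12
Unit price: $9 / 12 = $0.75

$0.75


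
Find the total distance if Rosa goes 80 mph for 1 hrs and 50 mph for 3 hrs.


Leg 1 distance:
80 x 1 = 80 miles
Leg 2 distance:
50 x 3 = 150 miles
Total distance:
80 + 150 = 230 miles

230 miles


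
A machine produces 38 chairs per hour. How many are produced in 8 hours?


Production rate: 38 chairs per hour
Time: 8 hours
Total: 38 x 8 = 304 chairs

304 chairs


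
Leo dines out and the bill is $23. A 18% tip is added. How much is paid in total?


Calculate the tip:
18% of $23 = $4.14
Add tip to meal cost:
$23 + $4.14 = $27.14

$27.14


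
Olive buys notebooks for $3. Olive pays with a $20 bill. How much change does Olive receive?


Start with the amount paid:
$20
Subtract the price:
$20 - $3 = $17

$17


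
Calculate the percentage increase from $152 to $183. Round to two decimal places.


Find the absolute change:
|183 - 152| = 31
Divide by original and multiply by 100:
31 / 152 x 100 = 20.3947...% ≈ 20.39%

20.39%


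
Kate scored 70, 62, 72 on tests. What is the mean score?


Add the scores:
70 + 62 + 72 = 204
Divide by the number of tests:
204 / 3 = 68

68


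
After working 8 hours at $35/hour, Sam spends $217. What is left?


Calculate earnings:
8 x $35 = $280
Subtract spending:
$280 - $217 = $63

$63


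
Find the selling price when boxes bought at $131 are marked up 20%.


Calculate the markup amount:
20% of $131 = $26.20
Add to cost:
$131 + $26.20 = $157.20

$157.20


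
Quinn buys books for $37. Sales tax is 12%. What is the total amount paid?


Calculate the tax:
12% of $37 = $4.44
Add tax to price:
$37 + $4.44 = $41.44

$41.44


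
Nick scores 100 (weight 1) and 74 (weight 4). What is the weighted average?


Weighted sum:
1 x 100 + 4 x 74 = 396
Total weight:
1 + 4 = 5
Weighted average:
396 / 5 = 79.2

79.2


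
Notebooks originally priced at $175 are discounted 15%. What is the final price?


Calculate the discount amount:
15% of $175 = $26.25
Subtract from original:
$175 - $26.25 = $148.75

$148.75


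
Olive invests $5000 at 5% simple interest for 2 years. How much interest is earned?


Use the formula I = P x R x T / 100
P x R x T = 5000 x 5 x 2 = 50000
I = 50000 / 100 = $500

$500


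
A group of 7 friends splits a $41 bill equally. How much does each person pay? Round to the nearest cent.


Total bill: $41
Number of people: 7
Each pays: $41 / 7 = $5.8571... ≈ $5.86

$5.86


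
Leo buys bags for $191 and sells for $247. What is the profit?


Selling price = $247
Cost price = $191
Profit = selling price - cost price:
Profit = $247 - $191 = $56

$56


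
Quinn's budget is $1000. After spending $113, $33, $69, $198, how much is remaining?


Add up expenses:
$113 + $33 + $69 + $198 = $413
Subtract from budget:
$1000 - $413 = $587

$587


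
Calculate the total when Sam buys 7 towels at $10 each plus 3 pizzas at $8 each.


Cost of towels:
7 x $10 = $70
Cost of pizzas:
3 x $8 = $24
Add both:
$70 + $24 = $94

$94


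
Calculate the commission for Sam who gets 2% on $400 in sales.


Convert rate to decimal:
2% = 0.02
Multiply by sales:
$400 x 0.02 = $8

$8


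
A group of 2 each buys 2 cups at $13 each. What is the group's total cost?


Cost per person:
2 x $13 = $26
Group total:
2 x $26 = $52

$52


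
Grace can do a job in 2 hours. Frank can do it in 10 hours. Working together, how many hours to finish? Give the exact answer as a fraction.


Grace's rate: 1/2 of the job per hour
Frank's rate: 1/10 of the job per hour
Combined rate: 1/2 + 1/10 = 3/5 per hour
Time = 1 / (3/5) = 5/3 hours (≈ 1.67 hours)

5/3 hours


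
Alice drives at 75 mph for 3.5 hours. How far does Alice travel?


Use the formula: distance = speed x time
Speed = 75 mph, Time = 3.5 hours
75 x 3.5 = 262.5 miles

262.5 miles


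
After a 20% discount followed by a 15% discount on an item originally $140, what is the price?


First discount:
20% of $140 = $28
Price after first discount:
$140 - $28 = $112
Second discount:
15% of $112 = $16.80
Final price:
$112 - $16.80 = $95.20

$95.20


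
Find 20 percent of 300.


Convert percentage to decimal:
20% = 0.2
Multiply:
300 x 0.2 = 60

60


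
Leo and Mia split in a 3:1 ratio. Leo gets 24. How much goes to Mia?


Find the multiplier:
24 / 3 = 8
Apply to Mia's share:
1 x 8 = 8

8


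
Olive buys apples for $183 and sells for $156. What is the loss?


Selling price = $156
Cost price = $183
Loss = cost price - selling price:
Loss = $183 - $156 = $27

$27


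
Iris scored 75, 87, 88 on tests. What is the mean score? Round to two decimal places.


Add the scores:
75 + 87 + 88 = 250
Divide by the number of tests:
250 / 3 = 83.3333... ≈ 83.33

83.33


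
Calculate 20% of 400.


Convert percentage to decimal:
20% = 0.2
Multiply:
400 x 0.2 = 80

80


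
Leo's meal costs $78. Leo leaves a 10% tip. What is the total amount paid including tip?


Calculate the tip:
10% of $78 = $7.80
Add tip to meal cost:
$78 + $7.80 = $85.80

$85.80


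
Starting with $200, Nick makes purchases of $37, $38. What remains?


Add up expenses:
$37 + $38 = $75
Subtract from budget:
$200 - $75 = $125

$125


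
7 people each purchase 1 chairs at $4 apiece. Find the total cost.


Cost per person:
1 x $4 = $4
Group total:
7 x $4 = $28

$28


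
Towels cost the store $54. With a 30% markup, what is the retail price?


Calculate the markup amount:
30% of $54 = $16.20
Add to cost:
$54 + $16.20 = $70.20

$70.20


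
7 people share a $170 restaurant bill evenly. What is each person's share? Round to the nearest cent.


Total bill: $170
Number of people: 7
Each pays: $170 / 7 = $24.2857... ≈ $24.29

$24.29


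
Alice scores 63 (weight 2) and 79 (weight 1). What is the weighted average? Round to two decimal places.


Weighted sum:
2 x 63 + 1 x 79 = 205
Total weight:
2 + 1 = 3
Weighted average:
205 / 3 = 68.3333... ≈ 68.33

68.33


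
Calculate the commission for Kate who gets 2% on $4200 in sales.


Convert rate to decimal:
2% = 0.02
Multiply by sales:
$4200 x 0.02 = $84

$84


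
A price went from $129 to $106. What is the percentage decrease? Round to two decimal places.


Find the absolute change:
|106 - 129| = 23
Divide by original and multiply by 100:
23 / 129 x 100 = 17.8294...% ≈ 17.83%

17.83%


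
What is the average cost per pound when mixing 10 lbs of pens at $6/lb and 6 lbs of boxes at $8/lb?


Cost of pens:
10 x $6 = $60
Cost of boxes:
6 x $8 = $48
Total cost: $60 + $48 = $108
Total weight: 16 lbs
Average: $108 / 16 = $6.75/lb

$6.75/lb


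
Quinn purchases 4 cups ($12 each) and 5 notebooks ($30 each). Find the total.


Cost of cups:
4 x $12 = $48
Cost of notebooks:
5 x $30 = $150
Add both:
$48 + $150 = $198

$198


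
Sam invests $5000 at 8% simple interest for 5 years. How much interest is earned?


Use the formula I = P x R x T / 100
P x R x T = 5000 x 8 x 5 = 200000
I = 200000 / 100 = $2000

$2000


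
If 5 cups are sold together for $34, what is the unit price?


Total cost: $34
Number of items: 5
Unit price: $34 / 5 = $6.80

$6.80


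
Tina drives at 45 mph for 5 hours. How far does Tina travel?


Use the formula: distance = speed x time
Speed = 45 mph, Time = 5 hours
45 x 5 = 225 miles

225 miles


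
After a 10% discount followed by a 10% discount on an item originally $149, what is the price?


First discount:
10% of $149 = $14.90
Price after first discount:
$149 - $14.90 = $134.10
Second discount:
10% of $134.10 = $13.41
Final price:
$134.10 - $13.41 = $120.69

$120.69


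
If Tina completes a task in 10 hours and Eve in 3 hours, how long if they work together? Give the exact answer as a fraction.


Tina's rate: 1/10 of the job per hour
Eve's rate: 1/3 of the job per hour
Combined rate: 1/10 + 1/3 = 13/30 per hour
Time = 1 / (13/30) = 30/13 hours (≈ 2.31 hours)

30/13 hours


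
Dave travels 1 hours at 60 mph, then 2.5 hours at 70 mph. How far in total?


Leg 1 distance:
60 x 1 = 60 miles
Leg 2 distance:
70 x 2.5 = 175 miles
Total distance:
60 + 175 = 235 miles

235 miles


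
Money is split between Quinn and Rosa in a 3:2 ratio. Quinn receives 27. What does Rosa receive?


Find the multiplier:
27 / 3 = 9
Apply to Rosa's share:
2 x 9 = 18

18


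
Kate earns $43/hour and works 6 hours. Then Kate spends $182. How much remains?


Calculate earnings:
6 x $43 = $258
Subtract spending:
$258 - $182 = $76

$76


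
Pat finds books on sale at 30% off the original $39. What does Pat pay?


Calculate the discount amount:
30% of $39 = $11.70
Subtract from original:
$39 - $11.70 = $27.30

$27.30


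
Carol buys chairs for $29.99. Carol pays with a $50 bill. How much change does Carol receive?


Start with the amount paid:
$50
Subtract the price:
$50 - $29.99 = $20.01

$20.01


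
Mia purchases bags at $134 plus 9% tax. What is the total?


Calculate the tax:
9% of $134 = $12.06
Add tax to price:
$134 + $12.06 = $146.06

$146.06


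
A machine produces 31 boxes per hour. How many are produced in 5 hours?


Production rate: 31 boxes per hour
Time: 5 hours
Total: 31 x 5 = 155 boxes

155 boxes


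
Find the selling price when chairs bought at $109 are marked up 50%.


Calculate the markup amount:
50% of $109 = $54.50
Add to cost:
$109 + $54.50 = $163.50

$163.50


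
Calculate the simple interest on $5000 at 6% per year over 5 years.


Use the formula I = P x R x T / 100
P x R x T = 5000 x 6 x 5 = 150000
I = 150000 / 100 = $1500

$1500


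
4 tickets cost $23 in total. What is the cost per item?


Total cost: $23
Number of items: 4
Unit price: $23 / 4 = $5.75

$5.75


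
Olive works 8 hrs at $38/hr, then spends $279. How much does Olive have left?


Calculate earnings:
8 x $38 = $304
Subtract spending:
$304 - $279 = $25

$25


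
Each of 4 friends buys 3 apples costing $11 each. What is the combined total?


Cost per person:
3 x $11 = $33
Group total:
4 x $33 = $132

$132


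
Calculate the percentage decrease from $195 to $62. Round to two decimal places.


Find the absolute change:
|62 - 195| = 133
Divide by original and multiply by 100:
133 / 195 x 100 = 68.2051...% ≈ 68.21%

68.21%


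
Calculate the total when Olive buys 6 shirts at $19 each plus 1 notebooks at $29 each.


Cost of shirts:
6 x $19 = $114
Cost of notebooks:
1 x $29 = $29
Add both:
$114 + $29 = $143

$143


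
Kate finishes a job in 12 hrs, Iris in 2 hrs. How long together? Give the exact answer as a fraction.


Kate's rate: 1/12 of the job per hour
Iris's rate: 1/2 of the job per hour
Combined rate: 1/12 + 1/2 = 7/12 per hour
Time = 1 / (7/12) = 12/7 hours (≈ 1.71 hours)

12/7 hours


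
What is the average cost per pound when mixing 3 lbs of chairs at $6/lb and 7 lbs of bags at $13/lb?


Cost of chairs:
3 x $6 = $18
Cost of bags:
7 x $13 = $91
Total cost: $18 + $91 = $109
Total weight: 10 lbs
Average: $109 / 10 = $10.90/lb

$10.90/lb


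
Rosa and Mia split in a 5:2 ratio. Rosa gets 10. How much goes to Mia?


Find the multiplier:
10 / 5 = 2
Apply to Mia's share:
2 x 2 = 4

4


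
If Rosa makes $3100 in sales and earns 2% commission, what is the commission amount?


Convert rate to decimal:
2% = 0.02
Multiply by sales:
$3100 x 0.02 = $62

$62


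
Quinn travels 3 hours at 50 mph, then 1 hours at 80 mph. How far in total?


Leg 1 distance:
50 x 3 = 150 miles
Leg 2 distance:
80 x 1 = 80 miles
Total distance:
150 + 80 = 230 miles

230 miles


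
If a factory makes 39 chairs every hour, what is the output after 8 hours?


Production rate: 39 chairs per hour
Time: 8 hours
Total: 39 x 8 = 312 chairs

312 chairs


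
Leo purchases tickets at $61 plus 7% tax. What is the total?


Calculate the tax:
7% of $61 = $4.27
Add tax to price:
$61 + $4.27 = $65.27

$65.27


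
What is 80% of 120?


Convert percentage to decimal:
80% = 0.8
Multiply:
120 x 0.8 = 96

96


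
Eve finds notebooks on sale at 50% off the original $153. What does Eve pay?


Calculate the discount amount:
50% of $153 = $76.50
Subtract from original:
$153 - $76.50 = $76.50

$76.50


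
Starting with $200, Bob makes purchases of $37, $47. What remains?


Add up expenses:
$37 + $47 = $84
Subtract from budget:
$200 - $84 = $116

$116


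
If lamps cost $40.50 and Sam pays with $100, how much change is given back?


Start with the amount paid:
$100
Subtract the price:
$100 - $40.50 = $59.50

$59.50


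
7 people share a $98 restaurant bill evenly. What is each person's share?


Total bill: $98
Number of people: 7
Each pays: $98 / 7 = $14

$14


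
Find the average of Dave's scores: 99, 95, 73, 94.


Add the scores:
99 + 95 + 73 + 94 = 361
Divide by the number of tests:
361 / 4 = 90.25

90.25


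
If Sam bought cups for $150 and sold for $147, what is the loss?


Selling price = $147
Cost price = $150
Loss = cost price - selling price:
Loss = $150 - $147 = $3

$3


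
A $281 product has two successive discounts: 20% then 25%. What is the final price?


First discount:
20% of $281 = $56.20
Price after first discount:
$281 - $56.20 = $224.80
Second discount:
25% of $224.80 = $56.20
Final price:
$224.80 - $56.20 = $168.60

$168.60


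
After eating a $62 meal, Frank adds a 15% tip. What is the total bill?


Calculate the tip:
15% of $62 = $9.30
Add tip to meal cost:
$62 + $9.30 = $71.30

$71.30


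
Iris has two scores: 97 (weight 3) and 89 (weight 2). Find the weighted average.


Weighted sum:
3 x 97 + 2 x 89 = 469
Total weight:
3 + 2 = 5
Weighted average:
469 / 5 = 93.8

93.8


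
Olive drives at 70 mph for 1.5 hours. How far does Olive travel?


Use the formula: distance = speed x time
Speed = 70 mph, Time = 1.5 hours
70 x 1.5 = 105 miles

105 miles


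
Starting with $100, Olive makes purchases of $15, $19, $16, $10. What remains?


Add up expenses:
$15 + $19 + $16 + $10 = $60
Subtract from budget:
$100 - $60 = $40

$40


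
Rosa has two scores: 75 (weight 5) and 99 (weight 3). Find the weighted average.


Weighted sum:
5 x 75 + 3 x 99 = 672
Total weight:
5 + 3 = 8
Weighted average:
672 / 8 = 84

84


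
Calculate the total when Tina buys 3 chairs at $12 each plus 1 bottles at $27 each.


Cost of chairs:
3 x $12 = $36
Cost of bottles:
1 x $27 = $27
Add both:
$36 + $27 = $63

$63
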